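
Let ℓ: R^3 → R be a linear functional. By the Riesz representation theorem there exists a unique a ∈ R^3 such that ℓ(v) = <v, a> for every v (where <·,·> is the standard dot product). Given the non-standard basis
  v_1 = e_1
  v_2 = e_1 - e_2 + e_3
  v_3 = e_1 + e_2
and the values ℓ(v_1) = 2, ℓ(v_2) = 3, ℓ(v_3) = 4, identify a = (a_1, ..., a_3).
a = (2, 2, 3)

Write a = (a_1, ..., a_3) in the standard basis. For each basis vector v_i, ℓ(v_i) = <v_i, a> is a linear equation in the a_j's. Collect the n equations into a matrix system V a = ℓ, where row i of V is v_i (expressed in the standard basis). Since V is invertible (lower-triangular with 1s on the diagonal, up to permutation), solve by back-substitution:
  V =
[[1, 0, 0],
 [1, -1, 1],
 [1, 1, 0]]
  V a = (2, 3, 4)
Solving gives a = (2, 2, 3).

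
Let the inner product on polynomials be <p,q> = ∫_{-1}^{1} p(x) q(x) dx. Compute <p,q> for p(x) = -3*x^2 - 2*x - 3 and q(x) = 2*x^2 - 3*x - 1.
<p,q> = 28/5

Expand the product: p(x)·q(x) = -6*x^4 + 5*x^3 + 3*x^2 + 11*x + 3.
∫_{-1}^{1} of each monomial x^k gives [2/(k+1) if k even, 0 if k odd]. Integrating term-by-term (or equivalently evaluating the antiderivative F(x) = -6*x^5/5 + 5*x^4/4 + x^3 + 11*x^2/2 + 3*x at the endpoints):
  F(1) − F(−1) = 191/20 − (79/20) = 28/5.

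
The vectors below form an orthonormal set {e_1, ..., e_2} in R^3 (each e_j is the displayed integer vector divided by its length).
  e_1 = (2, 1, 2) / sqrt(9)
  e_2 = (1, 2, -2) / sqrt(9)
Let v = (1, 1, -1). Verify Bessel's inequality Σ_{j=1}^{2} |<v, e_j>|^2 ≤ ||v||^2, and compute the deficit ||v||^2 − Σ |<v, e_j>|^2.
Σ |<v, e_j>|^2 = 26/9; ||v||^2 = 3; deficit = 1/9

Write each e_j = u_j / sqrt(<u_j, u_j>) where u_j is the displayed integer vector. Then <v, e_j> = <v, u_j> / sqrt(<u_j, u_j>), so |<v, e_j>|^2 = <v, u_j>^2 / <u_j, u_j>.
Coefficients: <v, e_1> = 1/sqrt(9), <v, e_2> = 5/sqrt(9).
Square and sum: Σ |<v, e_j>|^2 = 26/9.
Compute ||v||^2 = v·v = 3.
Deficit = 3 − 26/9 = 1/9 ≥ 0, confirming Bessel's inequality. (The deficit equals ||v − Σ <v,e_j> e_j||^2, the squared distance from v to span{e_j}.)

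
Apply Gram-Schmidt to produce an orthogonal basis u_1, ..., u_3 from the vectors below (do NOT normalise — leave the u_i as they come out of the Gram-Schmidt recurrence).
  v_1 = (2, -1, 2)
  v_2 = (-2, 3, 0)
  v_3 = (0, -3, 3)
Orthogonal basis:
  u_1 = (2, -1, 2)
  u_2 = (-4/9, 20/9, 14/9)
  u_3 = (-36/17, -24/17, 24/17)

Apply the Gram-Schmidt recurrence
  u_1 = v_1
  u_i = v_i − Σ_{j<i} ((v_i · u_j) / (u_j · u_j)) · u_j.

Step by step this gives:
  u_1 = (2, -1, 2)
  u_2 = (-4/9, 20/9, 14/9)
  u_3 = (-36/17, -24/17, 24/17)

Orthogonality check:
  u_2 · u_1 = 0 (should be 0)
  u_3 · u_1 = 0 (should be 0)
  u_3 · u_2 = 0 (should be 0)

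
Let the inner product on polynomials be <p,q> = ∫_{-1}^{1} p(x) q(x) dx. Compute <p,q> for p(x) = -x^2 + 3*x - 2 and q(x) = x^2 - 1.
<p,q> = 44/15

Expand the product: p(x)·q(x) = -x^4 + 3*x^3 - x^2 - 3*x + 2.
∫_{-1}^{1} of each monomial x^k gives [2/(k+1) if k even, 0 if k odd]. Integrating term-by-term (or equivalently evaluating the antiderivative F(x) = -x^5/5 + 3*x^4/4 - x^3/3 - 3*x^2/2 + 2*x at the endpoints):
  F(1) − F(−1) = 43/60 − (-133/60) = 44/15.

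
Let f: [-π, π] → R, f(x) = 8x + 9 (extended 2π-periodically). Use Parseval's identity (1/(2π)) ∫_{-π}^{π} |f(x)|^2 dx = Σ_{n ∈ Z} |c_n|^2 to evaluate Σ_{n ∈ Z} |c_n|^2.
Σ |c_n|^2 = 64π^2/3 + 81

Expand and integrate term by term over [-π, π]:
  ∫ (8x)^2 dx = 64·(2π^3/3); ∫ 2·8·(9)·x dx = 0 (odd integrand); ∫ 9^2 dx = 81·2π.
So (1/(2π)) ∫_{-π}^{π} (8x + 9)^2 dx = 64π^2/3 + 81 = 64π^2/3 + 81.
Parseval ⇒ Σ |c_n|^2 = 64π^2/3 + 81.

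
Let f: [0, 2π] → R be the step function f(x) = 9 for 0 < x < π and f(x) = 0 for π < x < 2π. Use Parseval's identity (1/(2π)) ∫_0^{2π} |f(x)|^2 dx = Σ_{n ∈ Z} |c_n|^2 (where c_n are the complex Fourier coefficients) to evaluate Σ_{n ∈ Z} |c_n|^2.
Σ |c_n|^2 = 81/2

Parseval equates the L^2 energy of f (normalised by 1/(2π)) with the ℓ^2 sum of its Fourier coefficients: (1/(2π)) ∫_0^{2π} |f|^2 = Σ |c_n|^2.
Compute the left side: (1/(2π)) [∫_0^π 9^2 dx + ∫_π^{2π} 0^2 dx] = (1/(2π)) · (81π + 0π) = (81 + 0)/2 = 81/2.
So Σ_{n ∈ Z} |c_n|^2 = 81/2.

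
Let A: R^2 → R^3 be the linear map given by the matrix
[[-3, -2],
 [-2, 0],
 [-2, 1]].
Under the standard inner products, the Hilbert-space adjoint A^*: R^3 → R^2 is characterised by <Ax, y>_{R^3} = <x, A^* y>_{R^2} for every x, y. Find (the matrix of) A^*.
A^* = A^T =
[[-3, -2, -2],
 [-2, 0, 1]]

For real matrices with standard dot products, the defining identity <Ax, y> = <x, A^* y> gives (Ax)^T y = x^T (A^*) y, i.e. x^T A^T y = x^T (A^*) y. Since this holds for all x, y, we must have A^* = A^T. Therefore
A^* =
[[-3, -2, -2],
 [-2, 0, 1]].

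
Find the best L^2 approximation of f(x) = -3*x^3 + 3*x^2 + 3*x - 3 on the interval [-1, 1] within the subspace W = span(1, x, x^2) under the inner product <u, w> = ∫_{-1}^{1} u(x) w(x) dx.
g(x) = 3*x^2 + 6*x/5 - 3

The best approximation g ∈ W is the orthogonal projection of f onto W. Writing g = a_0 + a_1 x + a_2 x^2, the coefficients solve the normal equations G · a = b where
  G_{ij} = <φ_i, φ_j> and b_i = <f, φ_i>, with φ_0 = 1, φ_1 = x, φ_2 = x^2.
G =
  [2, 0, 2/3]
  [0, 2/3, 0]
  [2/3, 0, 2/5],
b = (-4, 4/5, -4/5).
Solving gives a_0 = -3, a_1 = 6/5, a_2 = 3, so
  g(x) = 3*x^2 + 6*x/5 - 3.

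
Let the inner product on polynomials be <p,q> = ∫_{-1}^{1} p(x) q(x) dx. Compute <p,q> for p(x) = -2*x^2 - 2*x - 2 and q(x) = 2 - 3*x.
<p,q> = -20/3

Expand the product: p(x)·q(x) = 6*x^3 + 2*x^2 + 2*x - 4.
∫_{-1}^{1} of each monomial x^k gives [2/(k+1) if k even, 0 if k odd]. Integrating term-by-term (or equivalently evaluating the antiderivative F(x) = 3*x^4/2 + 2*x^3/3 + x^2 - 4*x at the endpoints):
  F(1) − F(−1) = -5/6 − (35/6) = -20/3.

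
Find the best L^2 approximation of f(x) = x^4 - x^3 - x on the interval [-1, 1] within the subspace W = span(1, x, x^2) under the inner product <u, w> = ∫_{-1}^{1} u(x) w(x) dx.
g(x) = 6*x^2/7 - 8*x/5 - 3/35

The best approximation g ∈ W is the orthogonal projection of f onto W. Writing g = a_0 + a_1 x + a_2 x^2, the coefficients solve the normal equations G · a = b where
  G_{ij} = <φ_i, φ_j> and b_i = <f, φ_i>, with φ_0 = 1, φ_1 = x, φ_2 = x^2.
G =
  [2, 0, 2/3]
  [0, 2/3, 0]
  [2/3, 0, 2/5],
b = (2/5, -16/15, 2/7).
Solving gives a_0 = -3/35, a_1 = -8/5, a_2 = 6/7, so
  g(x) = 6*x^2/7 - 8*x/5 - 3/35.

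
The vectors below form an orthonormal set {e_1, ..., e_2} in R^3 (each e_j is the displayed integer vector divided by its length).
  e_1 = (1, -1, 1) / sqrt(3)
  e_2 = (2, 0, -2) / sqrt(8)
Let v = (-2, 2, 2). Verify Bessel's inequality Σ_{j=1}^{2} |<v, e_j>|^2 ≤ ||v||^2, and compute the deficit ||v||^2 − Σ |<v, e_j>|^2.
Σ |<v, e_j>|^2 = 28/3; ||v||^2 = 12; deficit = 8/3

Write each e_j = u_j / sqrt(<u_j, u_j>) where u_j is the displayed integer vector. Then <v, e_j> = <v, u_j> / sqrt(<u_j, u_j>), so |<v, e_j>|^2 = <v, u_j>^2 / <u_j, u_j>.
Coefficients: <v, e_1> = -2/sqrt(3), <v, e_2> = -8/sqrt(8).
Square and sum: Σ |<v, e_j>|^2 = 28/3.
Compute ||v||^2 = v·v = 12.
Deficit = 12 − 28/3 = 8/3 ≥ 0, confirming Bessel's inequality. (The deficit equals ||v − Σ <v,e_j> e_j||^2, the squared distance from v to span{e_j}.)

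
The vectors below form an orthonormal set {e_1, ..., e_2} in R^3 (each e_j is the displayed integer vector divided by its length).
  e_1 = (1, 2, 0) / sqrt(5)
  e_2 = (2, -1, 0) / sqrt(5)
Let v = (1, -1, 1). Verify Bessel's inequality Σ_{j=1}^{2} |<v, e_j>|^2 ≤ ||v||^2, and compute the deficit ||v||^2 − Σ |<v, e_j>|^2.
Σ |<v, e_j>|^2 = 2; ||v||^2 = 3; deficit = 1

Write each e_j = u_j / sqrt(<u_j, u_j>) where u_j is the displayed integer vector. Then <v, e_j> = <v, u_j> / sqrt(<u_j, u_j>), so |<v, e_j>|^2 = <v, u_j>^2 / <u_j, u_j>.
Coefficients: <v, e_1> = -1/sqrt(5), <v, e_2> = 3/sqrt(5).
Square and sum: Σ |<v, e_j>|^2 = 2.
Compute ||v||^2 = v·v = 3.
Deficit = 3 − 2 = 1 ≥ 0, confirming Bessel's inequality. (The deficit equals ||v − Σ <v,e_j> e_j||^2, the squared distance from v to span{e_j}.)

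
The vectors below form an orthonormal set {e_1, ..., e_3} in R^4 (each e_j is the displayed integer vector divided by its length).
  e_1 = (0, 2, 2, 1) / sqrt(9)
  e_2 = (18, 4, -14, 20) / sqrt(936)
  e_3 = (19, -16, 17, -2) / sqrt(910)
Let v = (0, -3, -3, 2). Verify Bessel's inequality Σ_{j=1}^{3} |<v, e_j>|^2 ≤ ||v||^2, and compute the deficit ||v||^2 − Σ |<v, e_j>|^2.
Σ |<v, e_j>|^2 = 82/5; ||v||^2 = 22; deficit = 28/5

Write each e_j = u_j / sqrt(<u_j, u_j>) where u_j is the displayed integer vector. Then <v, e_j> = <v, u_j> / sqrt(<u_j, u_j>), so |<v, e_j>|^2 = <v, u_j>^2 / <u_j, u_j>.
Coefficients: <v, e_1> = -10/sqrt(9), <v, e_2> = 70/sqrt(936), <v, e_3> = -7/sqrt(910).
Square and sum: Σ |<v, e_j>|^2 = 82/5.
Compute ||v||^2 = v·v = 22.
Deficit = 22 − 82/5 = 28/5 ≥ 0, confirming Bessel's inequality. (The deficit equals ||v − Σ <v,e_j> e_j||^2, the squared distance from v to span{e_j}.)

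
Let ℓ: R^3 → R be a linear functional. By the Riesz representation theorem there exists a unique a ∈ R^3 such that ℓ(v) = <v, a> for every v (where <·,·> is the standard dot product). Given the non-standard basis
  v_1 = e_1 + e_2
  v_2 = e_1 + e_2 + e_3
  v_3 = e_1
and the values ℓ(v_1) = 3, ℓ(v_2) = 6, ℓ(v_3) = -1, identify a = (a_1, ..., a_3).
a = (-1, 4, 3)

Write a = (a_1, ..., a_3) in the standard basis. For each basis vector v_i, ℓ(v_i) = <v_i, a> is a linear equation in the a_j's. Collect the n equations into a matrix system V a = ℓ, where row i of V is v_i (expressed in the standard basis). Since V is invertible (lower-triangular with 1s on the diagonal, up to permutation), solve by back-substitution:
  V =
[[1, 1, 0],
 [1, 1, 1],
 [1, 0, 0]]
  V a = (3, 6, -1)
Solving gives a = (-1, 4, 3).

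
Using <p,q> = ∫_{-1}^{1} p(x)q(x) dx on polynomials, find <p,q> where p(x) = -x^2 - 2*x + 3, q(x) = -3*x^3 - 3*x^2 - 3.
<p,q> = -92/5

Expand the product: p(x)·q(x) = 3*x^5 + 9*x^4 - 3*x^3 - 6*x^2 + 6*x - 9.
∫_{-1}^{1} of each monomial x^k gives [2/(k+1) if k even, 0 if k odd]. Integrating term-by-term (or equivalently evaluating the antiderivative F(x) = x^6/2 + 9*x^5/5 - 3*x^4/4 - 2*x^3 + 3*x^2 - 9*x at the endpoints):
  F(1) − F(−1) = -129/20 − (239/20) = -92/5.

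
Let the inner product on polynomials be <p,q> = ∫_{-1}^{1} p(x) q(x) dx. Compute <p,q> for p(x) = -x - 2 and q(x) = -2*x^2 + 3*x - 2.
<p,q> = 26/3

Expand the product: p(x)·q(x) = 2*x^3 + x^2 - 4*x + 4.
∫_{-1}^{1} of each monomial x^k gives [2/(k+1) if k even, 0 if k odd]. Integrating term-by-term (or equivalently evaluating the antiderivative F(x) = x^4/2 + x^3/3 - 2*x^2 + 4*x at the endpoints):
  F(1) − F(−1) = 17/6 − (-35/6) = 26/3.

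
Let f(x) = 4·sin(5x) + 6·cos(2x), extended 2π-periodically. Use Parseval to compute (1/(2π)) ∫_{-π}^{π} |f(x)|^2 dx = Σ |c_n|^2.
Σ |c_n|^2 = 26

Expand |f|^2 and use orthogonality of {sin(nx), cos(mx)} on [-π, π]:
  ∫_{-π}^{π} sin(nx)^2 dx = π, ∫ cos(mx)^2 dx = π, and cross terms integrate to 0.
So ∫_{-π}^{π} f(x)^2 dx = 4^2 · π + 6^2 · π = (16 + 36)π.
Divide by 2π: (16 + 36)/2 = 26.
By Parseval, this equals Σ |c_n|^2.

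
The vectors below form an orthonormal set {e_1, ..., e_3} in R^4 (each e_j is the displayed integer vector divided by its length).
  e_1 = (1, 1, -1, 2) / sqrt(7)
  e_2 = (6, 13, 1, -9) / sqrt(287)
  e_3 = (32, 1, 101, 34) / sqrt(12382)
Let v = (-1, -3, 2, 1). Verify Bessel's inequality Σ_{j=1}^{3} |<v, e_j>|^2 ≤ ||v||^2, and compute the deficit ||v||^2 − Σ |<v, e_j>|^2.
Σ |<v, e_j>|^2 = 4521/302; ||v||^2 = 15; deficit = 9/302

Write each e_j = u_j / sqrt(<u_j, u_j>) where u_j is the displayed integer vector. Then <v, e_j> = <v, u_j> / sqrt(<u_j, u_j>), so |<v, e_j>|^2 = <v, u_j>^2 / <u_j, u_j>.
Coefficients: <v, e_1> = -4/sqrt(7), <v, e_2> = -52/sqrt(287), <v, e_3> = 201/sqrt(12382).
Square and sum: Σ |<v, e_j>|^2 = 4521/302.
Compute ||v||^2 = v·v = 15.
Deficit = 15 − 4521/302 = 9/302 ≥ 0, confirming Bessel's inequality. (The deficit equals ||v − Σ <v,e_j> e_j||^2, the squared distance from v to span{e_j}.)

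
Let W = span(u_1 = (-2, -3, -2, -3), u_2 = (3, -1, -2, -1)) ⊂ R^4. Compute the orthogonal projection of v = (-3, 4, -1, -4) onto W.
proj_W(v) = (-469/187, -115/187, 6/17, -115/187)

Set up U = [u_1 | ... | u_2] ∈ R^(4×2). The projector onto W = col(U) is P = U (U^T U)^(-1) U^T.
Compute U^T U =
  [26, 4]
  [4, 15],
and U^T v = (8, -7).
Solve U^T U · c = U^T v for the coefficients: c = (74/187, -107/187). The projection is proj_W(v) = U c.
Check: (v - proj_W(v)) · u_1 = 0  (should be 0).
Check: (v - proj_W(v)) · u_2 = 0  (should be 0).
Result: proj_W(v) = (-469/187, -115/187, 6/17, -115/187).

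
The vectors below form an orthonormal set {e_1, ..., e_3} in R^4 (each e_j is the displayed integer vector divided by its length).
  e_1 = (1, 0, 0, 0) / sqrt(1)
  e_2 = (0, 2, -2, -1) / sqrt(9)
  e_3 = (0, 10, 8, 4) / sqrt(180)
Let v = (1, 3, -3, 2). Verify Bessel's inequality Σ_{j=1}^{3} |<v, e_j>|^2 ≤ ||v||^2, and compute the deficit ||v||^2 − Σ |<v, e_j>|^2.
Σ |<v, e_j>|^2 = 66/5; ||v||^2 = 23; deficit = 49/5

Write each e_j = u_j / sqrt(<u_j, u_j>) where u_j is the displayed integer vector. Then <v, e_j> = <v, u_j> / sqrt(<u_j, u_j>), so |<v, e_j>|^2 = <v, u_j>^2 / <u_j, u_j>.
Coefficients: <v, e_1> = 1/sqrt(1), <v, e_2> = 10/sqrt(9), <v, e_3> = 14/sqrt(180).
Square and sum: Σ |<v, e_j>|^2 = 66/5.
Compute ||v||^2 = v·v = 23.
Deficit = 23 − 66/5 = 49/5 ≥ 0, confirming Bessel's inequality. (The deficit equals ||v − Σ <v,e_j> e_j||^2, the squared distance from v to span{e_j}.)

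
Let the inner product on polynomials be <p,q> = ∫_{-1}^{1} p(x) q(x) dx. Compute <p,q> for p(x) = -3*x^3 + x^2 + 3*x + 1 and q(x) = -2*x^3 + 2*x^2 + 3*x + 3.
<p,q> = 1244/105

Expand the product: p(x)·q(x) = 6*x^6 - 8*x^5 - 13*x^4 - 2*x^3 + 14*x^2 + 12*x + 3.
∫_{-1}^{1} of each monomial x^k gives [2/(k+1) if k even, 0 if k odd]. Integrating term-by-term (or equivalently evaluating the antiderivative F(x) = 6*x^7/7 - 4*x^6/3 - 13*x^5/5 - x^4/2 + 14*x^3/3 + 6*x^2 + 3*x at the endpoints):
  F(1) − F(−1) = 2119/210 − (-123/70) = 1244/105.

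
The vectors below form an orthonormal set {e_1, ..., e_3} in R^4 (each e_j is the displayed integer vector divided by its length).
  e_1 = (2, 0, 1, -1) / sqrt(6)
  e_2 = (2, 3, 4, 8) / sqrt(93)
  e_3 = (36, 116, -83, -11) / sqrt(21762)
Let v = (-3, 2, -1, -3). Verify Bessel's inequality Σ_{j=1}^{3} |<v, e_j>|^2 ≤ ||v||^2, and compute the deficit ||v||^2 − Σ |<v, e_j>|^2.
Σ |<v, e_j>|^2 = 536/39; ||v||^2 = 23; deficit = 361/39

Write each e_j = u_j / sqrt(<u_j, u_j>) where u_j is the displayed integer vector. Then <v, e_j> = <v, u_j> / sqrt(<u_j, u_j>), so |<v, e_j>|^2 = <v, u_j>^2 / <u_j, u_j>.
Coefficients: <v, e_1> = -4/sqrt(6), <v, e_2> = -28/sqrt(93), <v, e_3> = 240/sqrt(21762).
Square and sum: Σ |<v, e_j>|^2 = 536/39.
Compute ||v||^2 = v·v = 23.
Deficit = 23 − 536/39 = 361/39 ≥ 0, confirming Bessel's inequality. (The deficit equals ||v − Σ <v,e_j> e_j||^2, the squared distance from v to span{e_j}.)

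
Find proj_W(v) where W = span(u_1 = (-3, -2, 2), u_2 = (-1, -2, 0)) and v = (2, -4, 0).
proj_W(v) = (2/9, -28/9, -16/9)

Set up U = [u_1 | ... | u_2] ∈ R^(3×2). The projector onto W = col(U) is P = U (U^T U)^(-1) U^T.
Compute U^T U =
  [17, 7]
  [7, 5],
and U^T v = (2, 6).
Solve U^T U · c = U^T v for the coefficients: c = (-8/9, 22/9). The projection is proj_W(v) = U c.
Check: (v - proj_W(v)) · u_1 = 0  (should be 0).
Check: (v - proj_W(v)) · u_2 = 0  (should be 0).
Result: proj_W(v) = (2/9, -28/9, -16/9).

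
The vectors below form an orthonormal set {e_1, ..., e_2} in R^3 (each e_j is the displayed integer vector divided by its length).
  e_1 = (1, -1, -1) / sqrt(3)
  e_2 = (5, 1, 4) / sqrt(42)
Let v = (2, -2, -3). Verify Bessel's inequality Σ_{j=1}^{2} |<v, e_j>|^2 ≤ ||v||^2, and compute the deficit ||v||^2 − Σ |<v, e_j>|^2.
Σ |<v, e_j>|^2 = 117/7; ||v||^2 = 17; deficit = 2/7

Write each e_j = u_j / sqrt(<u_j, u_j>) where u_j is the displayed integer vector. Then <v, e_j> = <v, u_j> / sqrt(<u_j, u_j>), so |<v, e_j>|^2 = <v, u_j>^2 / <u_j, u_j>.
Coefficients: <v, e_1> = 7/sqrt(3), <v, e_2> = -4/sqrt(42).
Square and sum: Σ |<v, e_j>|^2 = 117/7.
Compute ||v||^2 = v·v = 17.
Deficit = 17 − 117/7 = 2/7 ≥ 0, confirming Bessel's inequality. (The deficit equals ||v − Σ <v,e_j> e_j||^2, the squared distance from v to span{e_j}.)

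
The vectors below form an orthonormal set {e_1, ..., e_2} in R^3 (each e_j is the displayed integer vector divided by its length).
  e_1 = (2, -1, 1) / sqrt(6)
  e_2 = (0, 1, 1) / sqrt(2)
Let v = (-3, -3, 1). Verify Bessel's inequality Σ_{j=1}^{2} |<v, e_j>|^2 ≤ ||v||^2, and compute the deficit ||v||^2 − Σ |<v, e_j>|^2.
Σ |<v, e_j>|^2 = 8/3; ||v||^2 = 19; deficit = 49/3

Write each e_j = u_j / sqrt(<u_j, u_j>) where u_j is the displayed integer vector. Then <v, e_j> = <v, u_j> / sqrt(<u_j, u_j>), so |<v, e_j>|^2 = <v, u_j>^2 / <u_j, u_j>.
Coefficients: <v, e_1> = -2/sqrt(6), <v, e_2> = -2/sqrt(2).
Square and sum: Σ |<v, e_j>|^2 = 8/3.
Compute ||v||^2 = v·v = 19.
Deficit = 19 − 8/3 = 49/3 ≥ 0, confirming Bessel's inequality. (The deficit equals ||v − Σ <v,e_j> e_j||^2, the squared distance from v to span{e_j}.)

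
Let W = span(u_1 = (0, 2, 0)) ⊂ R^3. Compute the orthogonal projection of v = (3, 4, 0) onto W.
proj_W(v) = (0, 4, 0)

Set up U = [u_1 | ... | u_1] ∈ R^(3×1). The projector onto W = col(U) is P = U (U^T U)^(-1) U^T.
Compute U^T U =
  [4],
and U^T v = (8).
Solve U^T U · c = U^T v for the coefficients: c = (2). The projection is proj_W(v) = U c.
Check: (v - proj_W(v)) · u_1 = 0  (should be 0).
Result: proj_W(v) = (0, 4, 0).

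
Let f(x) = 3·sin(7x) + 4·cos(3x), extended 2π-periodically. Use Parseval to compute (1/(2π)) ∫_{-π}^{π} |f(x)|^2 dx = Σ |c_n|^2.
Σ |c_n|^2 = 25/2

Expand |f|^2 and use orthogonality of {sin(nx), cos(mx)} on [-π, π]:
  ∫_{-π}^{π} sin(nx)^2 dx = π, ∫ cos(mx)^2 dx = π, and cross terms integrate to 0.
So ∫_{-π}^{π} f(x)^2 dx = 3^2 · π + 4^2 · π = (9 + 16)π.
Divide by 2π: (9 + 16)/2 = 25/2.
By Parseval, this equals Σ |c_n|^2.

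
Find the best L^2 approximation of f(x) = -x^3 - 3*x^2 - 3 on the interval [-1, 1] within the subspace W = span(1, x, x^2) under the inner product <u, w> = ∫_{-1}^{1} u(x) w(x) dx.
g(x) = -3*x^2 - 3*x/5 - 3

The best approximation g ∈ W is the orthogonal projection of f onto W. Writing g = a_0 + a_1 x + a_2 x^2, the coefficients solve the normal equations G · a = b where
  G_{ij} = <φ_i, φ_j> and b_i = <f, φ_i>, with φ_0 = 1, φ_1 = x, φ_2 = x^2.
G =
  [2, 0, 2/3]
  [0, 2/3, 0]
  [2/3, 0, 2/5],
b = (-8, -2/5, -16/5).
Solving gives a_0 = -3, a_1 = -3/5, a_2 = -3, so
  g(x) = -3*x^2 - 3*x/5 - 3.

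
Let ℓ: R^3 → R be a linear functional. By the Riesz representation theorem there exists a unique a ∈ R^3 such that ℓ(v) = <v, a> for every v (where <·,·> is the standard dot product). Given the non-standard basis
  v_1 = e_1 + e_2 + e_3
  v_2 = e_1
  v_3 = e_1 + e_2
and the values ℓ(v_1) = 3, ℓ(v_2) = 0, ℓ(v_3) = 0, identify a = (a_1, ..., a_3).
a = (0, 0, 3)

Write a = (a_1, ..., a_3) in the standard basis. For each basis vector v_i, ℓ(v_i) = <v_i, a> is a linear equation in the a_j's. Collect the n equations into a matrix system V a = ℓ, where row i of V is v_i (expressed in the standard basis). Since V is invertible (lower-triangular with 1s on the diagonal, up to permutation), solve by back-substitution:
  V =
[[1, 1, 1],
 [1, 0, 0],
 [1, 1, 0]]
  V a = (3, 0, 0)
Solving gives a = (0, 0, 3).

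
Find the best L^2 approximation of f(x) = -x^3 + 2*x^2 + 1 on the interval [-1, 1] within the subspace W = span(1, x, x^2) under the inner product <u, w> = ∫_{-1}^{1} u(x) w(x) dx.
g(x) = 2*x^2 - 3*x/5 + 1

The best approximation g ∈ W is the orthogonal projection of f onto W. Writing g = a_0 + a_1 x + a_2 x^2, the coefficients solve the normal equations G · a = b where
  G_{ij} = <φ_i, φ_j> and b_i = <f, φ_i>, with φ_0 = 1, φ_1 = x, φ_2 = x^2.
G =
  [2, 0, 2/3]
  [0, 2/3, 0]
  [2/3, 0, 2/5],
b = (10/3, -2/5, 22/15).
Solving gives a_0 = 1, a_1 = -3/5, a_2 = 2, so
  g(x) = 2*x^2 - 3*x/5 + 1.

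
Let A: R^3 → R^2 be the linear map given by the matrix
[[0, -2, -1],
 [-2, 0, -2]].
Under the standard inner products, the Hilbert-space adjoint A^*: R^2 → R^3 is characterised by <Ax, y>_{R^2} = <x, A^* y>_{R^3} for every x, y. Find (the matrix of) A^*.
A^* = A^T =
[[0, -2],
 [-2, 0],
 [-1, -2]]

For real matrices with standard dot products, the defining identity <Ax, y> = <x, A^* y> gives (Ax)^T y = x^T (A^*) y, i.e. x^T A^T y = x^T (A^*) y. Since this holds for all x, y, we must have A^* = A^T. Therefore
A^* =
[[0, -2],
 [-2, 0],
 [-1, -2]].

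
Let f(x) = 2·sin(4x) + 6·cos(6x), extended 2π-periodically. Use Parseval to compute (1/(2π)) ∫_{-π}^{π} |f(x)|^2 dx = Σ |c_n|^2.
Σ |c_n|^2 = 20

Expand |f|^2 and use orthogonality of {sin(nx), cos(mx)} on [-π, π]:
  ∫_{-π}^{π} sin(nx)^2 dx = π, ∫ cos(mx)^2 dx = π, and cross terms integrate to 0.
So ∫_{-π}^{π} f(x)^2 dx = 2^2 · π + 6^2 · π = (4 + 36)π.
Divide by 2π: (4 + 36)/2 = 20.
By Parseval, this equals Σ |c_n|^2.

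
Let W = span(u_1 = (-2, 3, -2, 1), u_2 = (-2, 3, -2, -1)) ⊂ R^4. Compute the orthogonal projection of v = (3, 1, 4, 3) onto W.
proj_W(v) = (22/17, -33/17, 22/17, 3)

Set up U = [u_1 | ... | u_2] ∈ R^(4×2). The projector onto W = col(U) is P = U (U^T U)^(-1) U^T.
Compute U^T U =
  [18, 16]
  [16, 18],
and U^T v = (-8, -14).
Solve U^T U · c = U^T v for the coefficients: c = (20/17, -31/17). The projection is proj_W(v) = U c.
Check: (v - proj_W(v)) · u_1 = 0  (should be 0).
Check: (v - proj_W(v)) · u_2 = 0  (should be 0).
Result: proj_W(v) = (22/17, -33/17, 22/17, 3).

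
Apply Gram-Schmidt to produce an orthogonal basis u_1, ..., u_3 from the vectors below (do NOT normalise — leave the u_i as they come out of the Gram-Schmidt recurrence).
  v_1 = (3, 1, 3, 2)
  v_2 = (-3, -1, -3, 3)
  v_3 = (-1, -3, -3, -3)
Orthogonal basis:
  u_1 = (3, 1, 3, 2)
  u_2 = (-30/23, -10/23, -30/23, 95/23)
  u_3 = (26/19, -42/19, -12/19, 0)

Apply the Gram-Schmidt recurrence
  u_1 = v_1
  u_i = v_i − Σ_{j<i} ((v_i · u_j) / (u_j · u_j)) · u_j.

Step by step this gives:
  u_1 = (3, 1, 3, 2)
  u_2 = (-30/23, -10/23, -30/23, 95/23)
  u_3 = (26/19, -42/19, -12/19, 0)

Orthogonality check:
  u_2 · u_1 = 0 (should be 0)
  u_3 · u_1 = 0 (should be 0)
  u_3 · u_2 = 0 (should be 0)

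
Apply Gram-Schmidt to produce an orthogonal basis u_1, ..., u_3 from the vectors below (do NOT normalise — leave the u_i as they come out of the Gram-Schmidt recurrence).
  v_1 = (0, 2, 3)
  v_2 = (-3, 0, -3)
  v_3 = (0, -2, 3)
Orthogonal basis:
  u_1 = (0, 2, 3)
  u_2 = (-3, 18/13, -12/13)
  u_3 = (-24/17, -36/17, 24/17)

Apply the Gram-Schmidt recurrence
  u_1 = v_1
  u_i = v_i − Σ_{j<i} ((v_i · u_j) / (u_j · u_j)) · u_j.

Step by step this gives:
  u_1 = (0, 2, 3)
  u_2 = (-3, 18/13, -12/13)
  u_3 = (-24/17, -36/17, 24/17)

Orthogonality check:
  u_2 · u_1 = 0 (should be 0)
  u_3 · u_1 = 0 (should be 0)
  u_3 · u_2 = 0 (should be 0)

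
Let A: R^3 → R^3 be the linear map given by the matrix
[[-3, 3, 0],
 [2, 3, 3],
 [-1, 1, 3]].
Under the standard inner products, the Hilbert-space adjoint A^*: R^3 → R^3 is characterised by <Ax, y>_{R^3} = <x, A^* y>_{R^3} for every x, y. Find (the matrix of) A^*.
A^* = A^T =
[[-3, 2, -1],
 [3, 3, 1],
 [0, 3, 3]]

For real matrices with standard dot products, the defining identity <Ax, y> = <x, A^* y> gives (Ax)^T y = x^T (A^*) y, i.e. x^T A^T y = x^T (A^*) y. Since this holds for all x, y, we must have A^* = A^T. Therefore
A^* =
[[-3, 2, -1],
 [3, 3, 1],
 [0, 3, 3]].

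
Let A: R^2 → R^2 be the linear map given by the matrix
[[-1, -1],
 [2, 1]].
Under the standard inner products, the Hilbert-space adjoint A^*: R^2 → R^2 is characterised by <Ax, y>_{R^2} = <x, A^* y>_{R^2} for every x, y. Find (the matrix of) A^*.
A^* = A^T =
[[-1, 2],
 [-1, 1]]

For real matrices with standard dot products, the defining identity <Ax, y> = <x, A^* y> gives (Ax)^T y = x^T (A^*) y, i.e. x^T A^T y = x^T (A^*) y. Since this holds for all x, y, we must have A^* = A^T. Therefore
A^* =
[[-1, 2],
 [-1, 1]].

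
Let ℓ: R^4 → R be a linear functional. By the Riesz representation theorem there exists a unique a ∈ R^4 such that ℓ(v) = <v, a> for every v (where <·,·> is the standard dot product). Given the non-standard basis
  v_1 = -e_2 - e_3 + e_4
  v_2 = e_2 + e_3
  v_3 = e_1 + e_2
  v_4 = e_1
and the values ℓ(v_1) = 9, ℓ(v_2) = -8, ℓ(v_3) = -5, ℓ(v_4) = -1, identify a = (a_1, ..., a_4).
a = (-1, -4, -4, 1)

Write a = (a_1, ..., a_4) in the standard basis. For each basis vector v_i, ℓ(v_i) = <v_i, a> is a linear equation in the a_j's. Collect the n equations into a matrix system V a = ℓ, where row i of V is v_i (expressed in the standard basis). Since V is invertible (lower-triangular with 1s on the diagonal, up to permutation), solve by back-substitution:
  V =
[[0, -1, -1, 1],
 [0, 1, 1, 0],
 [1, 1, 0, 0],
 [1, 0, 0, 0]]
  V a = (9, -8, -5, -1)
Solving gives a = (-1, -4, -4, 1).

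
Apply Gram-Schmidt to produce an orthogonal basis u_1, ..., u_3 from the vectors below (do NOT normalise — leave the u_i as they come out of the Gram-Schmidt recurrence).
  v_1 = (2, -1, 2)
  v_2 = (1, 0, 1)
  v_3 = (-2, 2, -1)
Orthogonal basis:
  u_1 = (2, -1, 2)
  u_2 = (1/9, 4/9, 1/9)
  u_3 = (-1/2, 0, 1/2)

Apply the Gram-Schmidt recurrence
  u_1 = v_1
  u_i = v_i − Σ_{j<i} ((v_i · u_j) / (u_j · u_j)) · u_j.

Step by step this gives:
  u_1 = (2, -1, 2)
  u_2 = (1/9, 4/9, 1/9)
  u_3 = (-1/2, 0, 1/2)

Orthogonality check:
  u_2 · u_1 = 0 (should be 0)
  u_3 · u_1 = 0 (should be 0)
  u_3 · u_2 = 0 (should be 0)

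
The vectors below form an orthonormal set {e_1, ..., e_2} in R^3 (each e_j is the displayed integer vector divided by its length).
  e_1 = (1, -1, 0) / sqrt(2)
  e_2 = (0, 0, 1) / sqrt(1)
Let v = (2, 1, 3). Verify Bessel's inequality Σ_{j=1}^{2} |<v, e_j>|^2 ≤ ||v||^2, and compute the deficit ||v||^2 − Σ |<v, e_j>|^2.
Σ |<v, e_j>|^2 = 19/2; ||v||^2 = 14; deficit = 9/2

Write each e_j = u_j / sqrt(<u_j, u_j>) where u_j is the displayed integer vector. Then <v, e_j> = <v, u_j> / sqrt(<u_j, u_j>), so |<v, e_j>|^2 = <v, u_j>^2 / <u_j, u_j>.
Coefficients: <v, e_1> = 1/sqrt(2), <v, e_2> = 3/sqrt(1).
Square and sum: Σ |<v, e_j>|^2 = 19/2.
Compute ||v||^2 = v·v = 14.
Deficit = 14 − 19/2 = 9/2 ≥ 0, confirming Bessel's inequality. (The deficit equals ||v − Σ <v,e_j> e_j||^2, the squared distance from v to span{e_j}.)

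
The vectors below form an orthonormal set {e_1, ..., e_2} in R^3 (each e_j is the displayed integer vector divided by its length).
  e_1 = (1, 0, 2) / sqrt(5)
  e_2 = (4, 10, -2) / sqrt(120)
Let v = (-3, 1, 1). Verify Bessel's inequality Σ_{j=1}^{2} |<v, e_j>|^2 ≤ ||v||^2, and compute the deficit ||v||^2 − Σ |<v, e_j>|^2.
Σ |<v, e_j>|^2 = 1/3; ||v||^2 = 11; deficit = 32/3

Write each e_j = u_j / sqrt(<u_j, u_j>) where u_j is the displayed integer vector. Then <v, e_j> = <v, u_j> / sqrt(<u_j, u_j>), so |<v, e_j>|^2 = <v, u_j>^2 / <u_j, u_j>.
Coefficients: <v, e_1> = -1/sqrt(5), <v, e_2> = -4/sqrt(120).
Square and sum: Σ |<v, e_j>|^2 = 1/3.
Compute ||v||^2 = v·v = 11.
Deficit = 11 − 1/3 = 32/3 ≥ 0, confirming Bessel's inequality. (The deficit equals ||v − Σ <v,e_j> e_j||^2, the squared distance from v to span{e_j}.)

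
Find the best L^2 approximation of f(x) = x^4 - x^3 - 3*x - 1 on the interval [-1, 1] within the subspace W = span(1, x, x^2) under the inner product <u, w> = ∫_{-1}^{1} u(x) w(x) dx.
g(x) = 6*x^2/7 - 18*x/5 - 38/35

The best approximation g ∈ W is the orthogonal projection of f onto W. Writing g = a_0 + a_1 x + a_2 x^2, the coefficients solve the normal equations G · a = b where
  G_{ij} = <φ_i, φ_j> and b_i = <f, φ_i>, with φ_0 = 1, φ_1 = x, φ_2 = x^2.
G =
  [2, 0, 2/3]
  [0, 2/3, 0]
  [2/3, 0, 2/5],
b = (-8/5, -12/5, -8/21).
Solving gives a_0 = -38/35, a_1 = -18/5, a_2 = 6/7, so
  g(x) = 6*x^2/7 - 18*x/5 - 38/35.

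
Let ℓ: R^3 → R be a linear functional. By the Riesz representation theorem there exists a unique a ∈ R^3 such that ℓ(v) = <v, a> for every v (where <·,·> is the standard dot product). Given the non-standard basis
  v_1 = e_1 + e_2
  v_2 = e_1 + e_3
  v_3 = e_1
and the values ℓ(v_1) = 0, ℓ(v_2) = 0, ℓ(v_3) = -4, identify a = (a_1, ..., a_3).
a = (-4, 4, 4)

Write a = (a_1, ..., a_3) in the standard basis. For each basis vector v_i, ℓ(v_i) = <v_i, a> is a linear equation in the a_j's. Collect the n equations into a matrix system V a = ℓ, where row i of V is v_i (expressed in the standard basis). Since V is invertible (lower-triangular with 1s on the diagonal, up to permutation), solve by back-substitution:
  V =
[[1, 1, 0],
 [1, 0, 1],
 [1, 0, 0]]
  V a = (0, 0, -4)
Solving gives a = (-4, 4, 4).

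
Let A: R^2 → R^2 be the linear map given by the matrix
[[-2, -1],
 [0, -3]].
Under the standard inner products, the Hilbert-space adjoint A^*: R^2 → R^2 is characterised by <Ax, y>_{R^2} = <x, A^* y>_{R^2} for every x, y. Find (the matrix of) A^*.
A^* = A^T =
[[-2, 0],
 [-1, -3]]

For real matrices with standard dot products, the defining identity <Ax, y> = <x, A^* y> gives (Ax)^T y = x^T (A^*) y, i.e. x^T A^T y = x^T (A^*) y. Since this holds for all x, y, we must have A^* = A^T. Therefore
A^* =
[[-2, 0],
 [-1, -3]].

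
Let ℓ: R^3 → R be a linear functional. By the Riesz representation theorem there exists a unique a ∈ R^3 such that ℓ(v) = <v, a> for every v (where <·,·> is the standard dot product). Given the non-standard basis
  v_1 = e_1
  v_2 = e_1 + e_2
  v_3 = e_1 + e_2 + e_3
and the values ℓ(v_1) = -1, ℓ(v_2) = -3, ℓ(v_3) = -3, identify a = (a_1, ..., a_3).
a = (-1, -2, 0)

Write a = (a_1, ..., a_3) in the standard basis. For each basis vector v_i, ℓ(v_i) = <v_i, a> is a linear equation in the a_j's. Collect the n equations into a matrix system V a = ℓ, where row i of V is v_i (expressed in the standard basis). Since V is invertible (lower-triangular with 1s on the diagonal, up to permutation), solve by back-substitution:
  V =
[[1, 0, 0],
 [1, 1, 0],
 [1, 1, 1]]
  V a = (-1, -3, -3)
Solving gives a = (-1, -2, 0).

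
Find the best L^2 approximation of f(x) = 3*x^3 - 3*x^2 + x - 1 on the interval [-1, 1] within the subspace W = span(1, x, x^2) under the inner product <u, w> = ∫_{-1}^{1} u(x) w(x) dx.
g(x) = -3*x^2 + 14*x/5 - 1

The best approximation g ∈ W is the orthogonal projection of f onto W. Writing g = a_0 + a_1 x + a_2 x^2, the coefficients solve the normal equations G · a = b where
  G_{ij} = <φ_i, φ_j> and b_i = <f, φ_i>, with φ_0 = 1, φ_1 = x, φ_2 = x^2.
G =
  [2, 0, 2/3]
  [0, 2/3, 0]
  [2/3, 0, 2/5],
b = (-4, 28/15, -28/15).
Solving gives a_0 = -1, a_1 = 14/5, a_2 = -3, so
  g(x) = -3*x^2 + 14*x/5 - 1.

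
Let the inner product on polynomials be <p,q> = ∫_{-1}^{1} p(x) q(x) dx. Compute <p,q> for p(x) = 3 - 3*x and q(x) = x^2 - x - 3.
<p,q> = -14

Expand the product: p(x)·q(x) = -3*x^3 + 6*x^2 + 6*x - 9.
∫_{-1}^{1} of each monomial x^k gives [2/(k+1) if k even, 0 if k odd]. Integrating term-by-term (or equivalently evaluating the antiderivative F(x) = -3*x^4/4 + 2*x^3 + 3*x^2 - 9*x at the endpoints):
  F(1) − F(−1) = -19/4 − (37/4) = -14.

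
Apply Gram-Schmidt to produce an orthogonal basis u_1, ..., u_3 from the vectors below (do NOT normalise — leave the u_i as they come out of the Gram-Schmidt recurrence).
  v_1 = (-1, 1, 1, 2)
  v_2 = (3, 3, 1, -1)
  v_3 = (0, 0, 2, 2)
Orthogonal basis:
  u_1 = (-1, 1, 1, 2)
  u_2 = (20/7, 22/7, 8/7, -5/7)
  u_3 = (102/139, -138/139, 152/139, 44/139)

Apply the Gram-Schmidt recurrence
  u_1 = v_1
  u_i = v_i − Σ_{j<i} ((v_i · u_j) / (u_j · u_j)) · u_j.

Step by step this gives:
  u_1 = (-1, 1, 1, 2)
  u_2 = (20/7, 22/7, 8/7, -5/7)
  u_3 = (102/139, -138/139, 152/139, 44/139)

Orthogonality check:
  u_2 · u_1 = 0 (should be 0)
  u_3 · u_1 = 0 (should be 0)
  u_3 · u_2 = 0 (should be 0)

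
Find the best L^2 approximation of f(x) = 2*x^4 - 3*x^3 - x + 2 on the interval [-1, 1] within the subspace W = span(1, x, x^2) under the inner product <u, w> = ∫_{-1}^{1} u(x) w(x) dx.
g(x) = 12*x^2/7 - 14*x/5 + 64/35

The best approximation g ∈ W is the orthogonal projection of f onto W. Writing g = a_0 + a_1 x + a_2 x^2, the coefficients solve the normal equations G · a = b where
  G_{ij} = <φ_i, φ_j> and b_i = <f, φ_i>, with φ_0 = 1, φ_1 = x, φ_2 = x^2.
G =
  [2, 0, 2/3]
  [0, 2/3, 0]
  [2/3, 0, 2/5],
b = (24/5, -28/15, 40/21).
Solving gives a_0 = 64/35, a_1 = -14/5, a_2 = 12/7, so
  g(x) = 12*x^2/7 - 14*x/5 + 64/35.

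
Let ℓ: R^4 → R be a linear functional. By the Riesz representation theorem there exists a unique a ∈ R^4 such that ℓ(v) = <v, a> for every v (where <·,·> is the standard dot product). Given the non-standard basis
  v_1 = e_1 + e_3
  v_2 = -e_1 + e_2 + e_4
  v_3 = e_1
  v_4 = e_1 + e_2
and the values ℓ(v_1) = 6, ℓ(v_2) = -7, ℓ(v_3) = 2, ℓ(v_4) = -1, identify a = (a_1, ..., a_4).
a = (2, -3, 4, -2)

Write a = (a_1, ..., a_4) in the standard basis. For each basis vector v_i, ℓ(v_i) = <v_i, a> is a linear equation in the a_j's. Collect the n equations into a matrix system V a = ℓ, where row i of V is v_i (expressed in the standard basis). Since V is invertible (lower-triangular with 1s on the diagonal, up to permutation), solve by back-substitution:
  V =
[[1, 0, 1, 0],
 [-1, 1, 0, 1],
 [1, 0, 0, 0],
 [1, 1, 0, 0]]
  V a = (6, -7, 2, -1)
Solving gives a = (2, -3, 4, -2).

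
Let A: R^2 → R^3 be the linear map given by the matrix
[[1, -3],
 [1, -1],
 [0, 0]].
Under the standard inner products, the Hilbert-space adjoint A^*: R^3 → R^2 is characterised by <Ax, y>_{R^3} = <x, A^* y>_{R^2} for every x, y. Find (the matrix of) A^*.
A^* = A^T =
[[1, 1, 0],
 [-3, -1, 0]]

For real matrices with standard dot products, the defining identity <Ax, y> = <x, A^* y> gives (Ax)^T y = x^T (A^*) y, i.e. x^T A^T y = x^T (A^*) y. Since this holds for all x, y, we must have A^* = A^T. Therefore
A^* =
[[1, 1, 0],
 [-3, -1, 0]].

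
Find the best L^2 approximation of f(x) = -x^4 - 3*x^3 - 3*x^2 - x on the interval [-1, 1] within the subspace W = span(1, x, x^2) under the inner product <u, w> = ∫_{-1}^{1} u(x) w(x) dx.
g(x) = -27*x^2/7 - 14*x/5 + 3/35

The best approximation g ∈ W is the orthogonal projection of f onto W. Writing g = a_0 + a_1 x + a_2 x^2, the coefficients solve the normal equations G · a = b where
  G_{ij} = <φ_i, φ_j> and b_i = <f, φ_i>, with φ_0 = 1, φ_1 = x, φ_2 = x^2.
G =
  [2, 0, 2/3]
  [0, 2/3, 0]
  [2/3, 0, 2/5],
b = (-12/5, -28/15, -52/35).
Solving gives a_0 = 3/35, a_1 = -14/5, a_2 = -27/7, so
  g(x) = -27*x^2/7 - 14*x/5 + 3/35.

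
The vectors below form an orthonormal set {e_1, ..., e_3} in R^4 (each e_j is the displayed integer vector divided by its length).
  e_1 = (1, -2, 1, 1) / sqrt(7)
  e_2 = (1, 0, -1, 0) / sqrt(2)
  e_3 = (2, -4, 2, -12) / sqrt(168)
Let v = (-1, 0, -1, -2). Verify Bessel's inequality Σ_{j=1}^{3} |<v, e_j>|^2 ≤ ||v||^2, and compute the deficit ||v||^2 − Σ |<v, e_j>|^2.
Σ |<v, e_j>|^2 = 14/3; ||v||^2 = 6; deficit = 4/3

Write each e_j = u_j / sqrt(<u_j, u_j>) where u_j is the displayed integer vector. Then <v, e_j> = <v, u_j> / sqrt(<u_j, u_j>), so |<v, e_j>|^2 = <v, u_j>^2 / <u_j, u_j>.
Coefficients: <v, e_1> = -4/sqrt(7), <v, e_2> = 0/sqrt(2), <v, e_3> = 20/sqrt(168).
Square and sum: Σ |<v, e_j>|^2 = 14/3.
Compute ||v||^2 = v·v = 6.
Deficit = 6 − 14/3 = 4/3 ≥ 0, confirming Bessel's inequality. (The deficit equals ||v − Σ <v,e_j> e_j||^2, the squared distance from v to span{e_j}.)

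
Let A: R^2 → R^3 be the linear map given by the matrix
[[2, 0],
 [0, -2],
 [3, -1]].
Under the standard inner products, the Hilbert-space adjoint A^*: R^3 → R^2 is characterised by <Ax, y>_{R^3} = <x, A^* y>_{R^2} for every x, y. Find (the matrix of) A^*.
A^* = A^T =
[[2, 0, 3],
 [0, -2, -1]]

For real matrices with standard dot products, the defining identity <Ax, y> = <x, A^* y> gives (Ax)^T y = x^T (A^*) y, i.e. x^T A^T y = x^T (A^*) y. Since this holds for all x, y, we must have A^* = A^T. Therefore
A^* =
[[2, 0, 3],
 [0, -2, -1]].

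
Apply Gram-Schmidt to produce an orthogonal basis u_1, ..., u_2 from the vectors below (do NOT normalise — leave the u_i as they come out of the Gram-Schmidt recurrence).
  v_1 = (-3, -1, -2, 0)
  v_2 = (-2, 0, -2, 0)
Orthogonal basis:
  u_1 = (-3, -1, -2, 0)
  u_2 = (1/7, 5/7, -4/7, 0)

Apply the Gram-Schmidt recurrence
  u_1 = v_1
  u_i = v_i − Σ_{j<i} ((v_i · u_j) / (u_j · u_j)) · u_j.

Step by step this gives:
  u_1 = (-3, -1, -2, 0)
  u_2 = (1/7, 5/7, -4/7, 0)

Orthogonality check:
  u_2 · u_1 = 0 (should be 0)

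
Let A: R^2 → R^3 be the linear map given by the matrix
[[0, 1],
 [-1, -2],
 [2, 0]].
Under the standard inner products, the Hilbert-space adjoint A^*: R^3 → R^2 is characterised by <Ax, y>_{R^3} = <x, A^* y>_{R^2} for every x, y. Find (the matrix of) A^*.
A^* = A^T =
[[0, -1, 2],
 [1, -2, 0]]

For real matrices with standard dot products, the defining identity <Ax, y> = <x, A^* y> gives (Ax)^T y = x^T (A^*) y, i.e. x^T A^T y = x^T (A^*) y. Since this holds for all x, y, we must have A^* = A^T. Therefore
A^* =
[[0, -1, 2],
 [1, -2, 0]].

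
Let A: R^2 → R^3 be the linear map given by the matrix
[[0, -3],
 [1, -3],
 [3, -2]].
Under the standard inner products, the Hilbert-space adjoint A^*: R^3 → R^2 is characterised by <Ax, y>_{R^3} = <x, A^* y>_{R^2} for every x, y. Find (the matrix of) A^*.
A^* = A^T =
[[0, 1, 3],
 [-3, -3, -2]]

For real matrices with standard dot products, the defining identity <Ax, y> = <x, A^* y> gives (Ax)^T y = x^T (A^*) y, i.e. x^T A^T y = x^T (A^*) y. Since this holds for all x, y, we must have A^* = A^T. Therefore
A^* =
[[0, 1, 3],
 [-3, -3, -2]].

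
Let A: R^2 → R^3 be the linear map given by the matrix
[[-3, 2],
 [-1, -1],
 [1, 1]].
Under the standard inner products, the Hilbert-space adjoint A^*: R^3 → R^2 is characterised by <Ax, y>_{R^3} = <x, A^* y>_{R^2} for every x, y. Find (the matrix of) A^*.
A^* = A^T =
[[-3, -1, 1],
 [2, -1, 1]]

For real matrices with standard dot products, the defining identity <Ax, y> = <x, A^* y> gives (Ax)^T y = x^T (A^*) y, i.e. x^T A^T y = x^T (A^*) y. Since this holds for all x, y, we must have A^* = A^T. Therefore
A^* =
[[-3, -1, 1],
 [2, -1, 1]].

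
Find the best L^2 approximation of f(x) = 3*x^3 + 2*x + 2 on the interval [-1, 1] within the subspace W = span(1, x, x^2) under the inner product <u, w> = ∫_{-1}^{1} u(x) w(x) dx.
g(x) = 19*x/5 + 2

The best approximation g ∈ W is the orthogonal projection of f onto W. Writing g = a_0 + a_1 x + a_2 x^2, the coefficients solve the normal equations G · a = b where
  G_{ij} = <φ_i, φ_j> and b_i = <f, φ_i>, with φ_0 = 1, φ_1 = x, φ_2 = x^2.
G =
  [2, 0, 2/3]
  [0, 2/3, 0]
  [2/3, 0, 2/5],
b = (4, 38/15, 4/3).
Solving gives a_0 = 2, a_1 = 19/5, a_2 = 0, so
  g(x) = 19*x/5 + 2.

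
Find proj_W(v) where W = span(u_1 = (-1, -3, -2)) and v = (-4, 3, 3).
proj_W(v) = (11/14, 33/14, 11/7)

Set up U = [u_1 | ... | u_1] ∈ R^(3×1). The projector onto W = col(U) is P = U (U^T U)^(-1) U^T.
Compute U^T U =
  [14],
and U^T v = (-11).
Solve U^T U · c = U^T v for the coefficients: c = (-11/14). The projection is proj_W(v) = U c.
Check: (v - proj_W(v)) · u_1 = 0  (should be 0).
Result: proj_W(v) = (11/14, 33/14, 11/7).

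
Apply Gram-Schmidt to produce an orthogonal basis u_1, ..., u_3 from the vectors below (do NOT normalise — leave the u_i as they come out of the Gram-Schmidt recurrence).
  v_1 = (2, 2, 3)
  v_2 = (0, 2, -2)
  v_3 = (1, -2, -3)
Orthogonal basis:
  u_1 = (2, 2, 3)
  u_2 = (4/17, 38/17, -28/17)
  u_3 = (25/11, -10/11, -10/11)

Apply the Gram-Schmidt recurrence
  u_1 = v_1
  u_i = v_i − Σ_{j<i} ((v_i · u_j) / (u_j · u_j)) · u_j.

Step by step this gives:
  u_1 = (2, 2, 3)
  u_2 = (4/17, 38/17, -28/17)
  u_3 = (25/11, -10/11, -10/11)

Orthogonality check:
  u_2 · u_1 = 0 (should be 0)
  u_3 · u_1 = 0 (should be 0)
  u_3 · u_2 = 0 (should be 0)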